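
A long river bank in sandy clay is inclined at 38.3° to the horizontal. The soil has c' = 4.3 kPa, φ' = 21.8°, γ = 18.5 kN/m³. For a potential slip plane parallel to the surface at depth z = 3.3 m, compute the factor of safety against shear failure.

FS = 0.65

For an infinite slope with a slip plane parallel to the surface (no pore pressure): FS = [c' + γz cos²β tanφ'] / [γz sinβ cosβ].
γz = 18.5·3.3 = 61.05 kN/m²
Numerator = 4.3 + 61.05·cos²38.3°·tan21.8° = 4.3 + 61.05·0.6159·0.4000 = 19.339 kPa
Denominator = 61.05·sin38.3°·cos38.3° = 61.05·0.6198·0.7848 = 29.694 kPa
FS = 19.339 / 29.694 = 0.651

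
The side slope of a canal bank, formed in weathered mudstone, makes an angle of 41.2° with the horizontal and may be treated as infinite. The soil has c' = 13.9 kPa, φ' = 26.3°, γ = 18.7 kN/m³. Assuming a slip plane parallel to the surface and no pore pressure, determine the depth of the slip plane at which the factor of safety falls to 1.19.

z = 2.40 m

Setting FS = 1.19 in FS = [c' + γz cos²β tanφ'] / [γz sinβ cosβ] and solving for z:
z = c' / [γ cosβ (FS·sinβ − cosβ·tanφ')]
  = 13.9 / [18.7·cos41.2°·(1.19·sin41.2° − cos41.2°·tan26.3°)]
  = 13.9 / [18.7·0.7524·(1.19·0.6587 − 0.7524·0.4942)]
  = 13.9 / 5.7965 = 2.398 m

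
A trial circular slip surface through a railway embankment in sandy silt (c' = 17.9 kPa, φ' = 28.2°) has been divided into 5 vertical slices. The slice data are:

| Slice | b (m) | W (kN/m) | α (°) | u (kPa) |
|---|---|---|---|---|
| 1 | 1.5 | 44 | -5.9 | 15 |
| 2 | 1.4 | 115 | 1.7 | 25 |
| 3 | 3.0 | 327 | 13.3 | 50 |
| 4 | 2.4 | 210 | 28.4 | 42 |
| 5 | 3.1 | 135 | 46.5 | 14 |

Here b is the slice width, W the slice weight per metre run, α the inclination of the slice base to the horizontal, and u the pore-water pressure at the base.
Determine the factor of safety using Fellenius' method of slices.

FS = 1.59

Ordinary method of slices: FS = Σ[c'·Δl_i + (W_i cosα_i − u_i·Δl_i)·tanφ'] / Σ W_i sinα_i, with Δl_i = b_i / cosα_i.
Slice 1: Δl = 1.5/cos(-5.9°) = 1.508 m; N'_1 = 44·cos(-5.9°) − 15·1.508 = 21.1; c'Δl = 26.99; W sinα = -4.5
Slice 2: Δl = 1.4/cos1.7° = 1.401 m; N'_2 = 115·cos1.7° − 25·1.401 = 79.9; c'Δl = 25.07; W sinα = 3.4
Slice 3: Δl = 3.0/cos13.3° = 3.083 m; N'_3 = 327·cos13.3° − 50·3.083 = 164.1; c'Δl = 55.18; W sinα = 75.2
Slice 4: Δl = 2.4/cos28.4° = 2.728 m; N'_4 = 210·cos28.4° − 42·2.728 = 70.1; c'Δl = 48.84; W sinα = 99.9
Slice 5: Δl = 3.1/cos46.5° = 4.503 m; N'_5 = 135·cos46.5° − 14·4.503 = 29.9; c'Δl = 80.61; W sinα = 97.9
Σc'Δl = 236.7 kN/m; ΣN' = 365.2 kN/m; ΣW sinα = 271.9 kN/m
Resisting = 236.7 + 365.2·tan28.2° = 236.7 + 195.8 = 432.5 kN/m
FS = 432.5 / 271.9 = 1.591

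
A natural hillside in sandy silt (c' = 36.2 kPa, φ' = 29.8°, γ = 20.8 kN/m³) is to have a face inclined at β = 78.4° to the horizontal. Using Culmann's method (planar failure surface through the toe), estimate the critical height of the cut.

Culmann's analysis gives the critical failure plane at α_cr = (β + φ')/2 = (78.4 + 29.8)/2 = 54.1°, and the critical height
H_c = (4c'/γ) · sinβ cosφ' / [1 − cos(β − φ')]
    = (4·36.2/20.8) · sin78.4°·cos29.8° / [1 − cos(48.6°)]
    = 6.962 · 0.9796·0.8678 / [1 − 0.6613]
    = 6.962 · 0.8500 / 0.3387
    = 17.47 m

H_c = 17.47 m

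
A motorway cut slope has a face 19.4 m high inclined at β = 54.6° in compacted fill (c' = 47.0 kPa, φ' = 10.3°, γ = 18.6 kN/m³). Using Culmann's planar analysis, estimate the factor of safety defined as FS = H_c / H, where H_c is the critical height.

FS = 1.47

H_c = (4c'/γ) · sinβ cosφ' / [1 − cos(β − φ')]
    = (4·47.0/18.6) · sin54.6°·cos10.3° / [1 − cos44.3°]
    = 10.108 · 0.8020 / 0.2843 = 28.51 m
FS = H_c / H = 28.51 / 19.4 = 1.470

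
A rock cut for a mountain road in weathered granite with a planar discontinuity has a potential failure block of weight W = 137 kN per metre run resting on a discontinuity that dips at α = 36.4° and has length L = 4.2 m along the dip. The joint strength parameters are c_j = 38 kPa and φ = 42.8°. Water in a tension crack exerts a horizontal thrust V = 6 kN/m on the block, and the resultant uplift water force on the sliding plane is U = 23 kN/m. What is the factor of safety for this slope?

Resolving the block weight along and normal to the plane and applying the Mohr–Coulomb strength on the joint:
N' = W cosα − U − V sinα = 137·cos36.4° − 23 − 6·sin36.4° = 83.7 kN/m
Driving force T = W sinα + V cosα = 137·sin36.4° + 6·cos36.4° = 86.1 kN/m
Resisting force R = c_j·L + N'·tanφ = 38·4.2 + 83.7·tan42.8° = 159.6 + 77.5 = 237.1 kN/m
FS = R / T = 237.1 / 86.1 = 2.753

FS = 2.75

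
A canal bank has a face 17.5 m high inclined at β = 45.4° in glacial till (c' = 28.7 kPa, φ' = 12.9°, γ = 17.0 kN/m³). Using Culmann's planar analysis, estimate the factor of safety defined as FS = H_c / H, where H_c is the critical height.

FS = 1.71

H_c = (4c'/γ) · sinβ cosφ' / [1 − cos(β − φ')]
    = (4·28.7/17.0) · sin45.4°·cos12.9° / [1 − cos32.5°]
    = 6.753 · 0.6941 / 0.1566 = 29.93 m
FS = H_c / H = 29.93 / 17.5 = 1.710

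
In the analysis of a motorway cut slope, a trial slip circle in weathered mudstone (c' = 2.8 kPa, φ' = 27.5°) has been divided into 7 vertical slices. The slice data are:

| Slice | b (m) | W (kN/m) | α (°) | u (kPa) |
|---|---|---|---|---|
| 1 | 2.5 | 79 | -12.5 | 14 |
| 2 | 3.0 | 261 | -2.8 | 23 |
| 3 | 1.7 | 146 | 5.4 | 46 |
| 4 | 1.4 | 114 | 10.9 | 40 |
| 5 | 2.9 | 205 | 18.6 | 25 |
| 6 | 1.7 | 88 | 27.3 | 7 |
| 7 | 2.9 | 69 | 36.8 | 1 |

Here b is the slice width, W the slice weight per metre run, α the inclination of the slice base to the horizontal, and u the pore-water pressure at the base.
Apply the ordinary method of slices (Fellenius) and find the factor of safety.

Ordinary method of slices: FS = Σ[c'·Δl_i + (W_i cosα_i − u_i·Δl_i)·tanφ'] / Σ W_i sinα_i, with Δl_i = b_i / cosα_i.
Slice 1: Δl = 2.5/cos(-12.5°) = 2.561 m; N'_1 = 79·cos(-12.5°) − 14·2.561 = 41.3; c'Δl = 7.17; W sinα = -17.1
Slice 2: Δl = 3.0/cos(-2.8°) = 3.004 m; N'_2 = 261·cos(-2.8°) − 23·3.004 = 191.6; c'Δl = 8.41; W sinα = -12.7
Slice 3: Δl = 1.7/cos5.4° = 1.708 m; N'_3 = 146·cos5.4° − 46·1.708 = 66.8; c'Δl = 4.78; W sinα = 13.7
Slice 4: Δl = 1.4/cos10.9° = 1.426 m; N'_4 = 114·cos10.9° − 40·1.426 = 54.9; c'Δl = 3.99; W sinα = 21.6
Slice 5: Δl = 2.9/cos18.6° = 3.060 m; N'_5 = 205·cos18.6° − 25·3.060 = 117.8; c'Δl = 8.57; W sinα = 65.4
Slice 6: Δl = 1.7/cos27.3° = 1.913 m; N'_6 = 88·cos27.3° − 7·1.913 = 64.8; c'Δl = 5.36; W sinα = 40.4
Slice 7: Δl = 2.9/cos36.8° = 3.622 m; N'_7 = 69·cos36.8° − 1·3.622 = 51.6; c'Δl = 10.14; W sinα = 41.3
Σc'Δl = 48.4 kN/m; ΣN' = 588.8 kN/m; ΣW sinα = 152.5 kN/m
Resisting = 48.4 + 588.8·tan27.5° = 48.4 + 306.5 = 354.9 kN/m
FS = 354.9 / 152.5 = 2.327

FS = 2.33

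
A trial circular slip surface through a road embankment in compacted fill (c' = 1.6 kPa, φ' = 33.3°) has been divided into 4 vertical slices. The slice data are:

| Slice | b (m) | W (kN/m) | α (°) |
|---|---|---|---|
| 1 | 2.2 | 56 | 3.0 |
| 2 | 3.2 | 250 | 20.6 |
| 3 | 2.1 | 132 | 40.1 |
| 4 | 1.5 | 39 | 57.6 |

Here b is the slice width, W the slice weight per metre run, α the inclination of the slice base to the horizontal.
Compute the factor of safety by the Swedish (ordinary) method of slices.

FS = 1.38

Ordinary method of slices: FS = Σ[c'·Δl_i + (W_i cosα_i)·tanφ'] / Σ W_i sinα_i, with Δl_i = b_i / cosα_i.
Slice 1: Δl = 2.2/cos3.0° = 2.203 m; N'_1 = 56·cos3.0° = 55.9; c'Δl = 3.52; W sinα = 2.9
Slice 2: Δl = 3.2/cos20.6° = 3.419 m; N'_2 = 250·cos20.6° = 234.0; c'Δl = 5.47; W sinα = 88.0
Slice 3: Δl = 2.1/cos40.1° = 2.745 m; N'_3 = 132·cos40.1° = 101.0; c'Δl = 4.39; W sinα = 85.0
Slice 4: Δl = 1.5/cos57.6° = 2.799 m; N'_4 = 39·cos57.6° = 20.9; c'Δl = 4.48; W sinα = 32.9
Σc'Δl = 17.9 kN/m; ΣN' = 411.8 kN/m; ΣW sinα = 208.8 kN/m
Resisting = 17.9 + 411.8·tan33.3° = 17.9 + 270.5 = 288.4 kN/m
FS = 288.4 / 208.8 = 1.381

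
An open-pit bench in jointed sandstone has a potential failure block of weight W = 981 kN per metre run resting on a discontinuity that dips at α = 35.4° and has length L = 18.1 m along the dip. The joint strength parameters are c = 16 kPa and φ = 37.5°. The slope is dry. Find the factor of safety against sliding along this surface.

Resolving the block weight along and normal to the plane and applying the Mohr–Coulomb strength on the joint:
N' = W cosα = 981·cos35.4° = 799.6 kN/m
Driving force T = W sinα = 981·sin35.4° = 568.3 kN/m
Resisting force R = c·L + N'·tanφ = 16·18.1 + 799.6·tan37.5° = 289.6 + 613.6 = 903.2 kN/m
FS = R / T = 903.2 / 568.3 = 1.589

FS = 1.59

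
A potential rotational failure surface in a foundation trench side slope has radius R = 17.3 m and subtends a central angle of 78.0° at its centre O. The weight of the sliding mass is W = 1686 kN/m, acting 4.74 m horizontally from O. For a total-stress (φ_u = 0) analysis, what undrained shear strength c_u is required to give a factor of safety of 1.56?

FS = c_u·L_a·R / (W·d), so c_u = FS·W·d / (L_a·R).
Arc length L_a = R·θ = 17.3·(78.0°·π/180) = 17.3·1.3614 = 23.55 m
c_u = 1.56·1686·4.74 / (23.55·17.3) = 12467.0 / 407.44 = 30.60 kPa

c_u = 30.6 kPa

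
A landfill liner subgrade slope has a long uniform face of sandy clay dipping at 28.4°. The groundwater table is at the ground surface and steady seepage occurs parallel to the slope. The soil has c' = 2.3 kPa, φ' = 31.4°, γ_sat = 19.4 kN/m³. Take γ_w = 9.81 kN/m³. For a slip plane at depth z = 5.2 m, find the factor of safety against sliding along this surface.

FS = 0.61

With seepage parallel to the slope and the water table at the surface, the effective normal stress on the slip plane uses the buoyant unit weight γ' = γ_sat − γ_w while the driving shear stress uses γ_sat:
FS = [c' + γ' z cos²β tanφ'] / [γ_sat z sinβ cosβ]
γ' = 19.4 − 9.81 = 9.59 kN/m³
Numerator = 2.3 + 9.59·5.2·cos²28.4°·tan31.4° = 2.3 + 9.59·5.2·0.7738·0.6104 = 25.854 kPa
Denominator = 19.4·5.2·sin28.4°·cos28.4° = 19.4·5.2·0.4756·0.8796 = 42.206 kPa
FS = 25.854 / 42.206 = 0.613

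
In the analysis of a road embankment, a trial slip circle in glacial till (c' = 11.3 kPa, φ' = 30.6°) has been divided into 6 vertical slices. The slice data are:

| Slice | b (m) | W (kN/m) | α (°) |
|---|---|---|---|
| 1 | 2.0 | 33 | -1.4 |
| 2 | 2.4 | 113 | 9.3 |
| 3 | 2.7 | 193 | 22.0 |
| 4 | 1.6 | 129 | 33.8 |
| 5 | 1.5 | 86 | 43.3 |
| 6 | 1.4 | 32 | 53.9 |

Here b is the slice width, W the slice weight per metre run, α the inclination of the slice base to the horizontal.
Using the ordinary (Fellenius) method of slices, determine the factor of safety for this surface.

Ordinary method of slices: FS = Σ[c'·Δl_i + (W_i cosα_i)·tanφ'] / Σ W_i sinα_i, with Δl_i = b_i / cosα_i.
Slice 1: Δl = 2.0/cos(-1.4°) = 2.001 m; N'_1 = 33·cos(-1.4°) = 33.0; c'Δl = 22.61; W sinα = -0.8
Slice 2: Δl = 2.4/cos9.3° = 2.432 m; N'_2 = 113·cos9.3° = 111.5; c'Δl = 27.48; W sinα = 18.3
Slice 3: Δl = 2.7/cos22.0° = 2.912 m; N'_3 = 193·cos22.0° = 178.9; c'Δl = 32.91; W sinα = 72.3
Slice 4: Δl = 1.6/cos33.8° = 1.925 m; N'_4 = 129·cos33.8° = 107.2; c'Δl = 21.76; W sinα = 71.8
Slice 5: Δl = 1.5/cos43.3° = 2.061 m; N'_5 = 86·cos43.3° = 62.6; c'Δl = 23.29; W sinα = 59.0
Slice 6: Δl = 1.4/cos53.9° = 2.376 m; N'_6 = 32·cos53.9° = 18.9; c'Δl = 26.85; W sinα = 25.9
Σc'Δl = 154.9 kN/m; ΣN' = 512.1 kN/m; ΣW sinα = 246.4 kN/m
Resisting = 154.9 + 512.1·tan30.6° = 154.9 + 302.8 = 457.7 kN/m
FS = 457.7 / 246.4 = 1.858

FS = 1.86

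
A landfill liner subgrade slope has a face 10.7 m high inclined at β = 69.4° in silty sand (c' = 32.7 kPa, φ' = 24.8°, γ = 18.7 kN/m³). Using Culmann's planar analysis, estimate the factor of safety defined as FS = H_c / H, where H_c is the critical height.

H_c = (4c'/γ) · sinβ cosφ' / [1 − cos(β − φ')]
    = (4·32.7/18.7) · sin69.4°·cos24.8° / [1 − cos44.6°]
    = 6.995 · 0.8497 / 0.2880 = 20.64 m
FS = H_c / H = 20.64 / 10.7 = 1.929

FS = 1.93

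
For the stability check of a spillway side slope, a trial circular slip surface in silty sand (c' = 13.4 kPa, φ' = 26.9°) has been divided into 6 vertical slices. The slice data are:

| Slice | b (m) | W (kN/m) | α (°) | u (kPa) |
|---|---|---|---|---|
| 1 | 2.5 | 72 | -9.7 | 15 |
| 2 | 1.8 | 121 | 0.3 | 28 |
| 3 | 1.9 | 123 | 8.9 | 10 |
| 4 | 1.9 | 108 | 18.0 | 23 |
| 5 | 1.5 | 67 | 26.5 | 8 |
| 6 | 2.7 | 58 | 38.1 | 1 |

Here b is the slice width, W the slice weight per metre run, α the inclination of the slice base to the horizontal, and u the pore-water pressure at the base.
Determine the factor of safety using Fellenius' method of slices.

FS = 3.35

Ordinary method of slices: FS = Σ[c'·Δl_i + (W_i cosα_i − u_i·Δl_i)·tanφ'] / Σ W_i sinα_i, with Δl_i = b_i / cosα_i.
Slice 1: Δl = 2.5/cos(-9.7°) = 2.536 m; N'_1 = 72·cos(-9.7°) − 15·2.536 = 32.9; c'Δl = 33.99; W sinα = -12.1
Slice 2: Δl = 1.8/cos0.3° = 1.800 m; N'_2 = 121·cos0.3° − 28·1.800 = 70.6; c'Δl = 24.12; W sinα = 0.6
Slice 3: Δl = 1.9/cos8.9° = 1.923 m; N'_3 = 123·cos8.9° − 10·1.923 = 102.3; c'Δl = 25.77; W sinα = 19.0
Slice 4: Δl = 1.9/cos18.0° = 1.998 m; N'_4 = 108·cos18.0° − 23·1.998 = 56.8; c'Δl = 26.77; W sinα = 33.4
Slice 5: Δl = 1.5/cos26.5° = 1.676 m; N'_5 = 67·cos26.5° − 8·1.676 = 46.6; c'Δl = 22.46; W sinα = 29.9
Slice 6: Δl = 2.7/cos38.1° = 3.431 m; N'_6 = 58·cos38.1° − 1·3.431 = 42.2; c'Δl = 45.98; W sinα = 35.8
Σc'Δl = 179.1 kN/m; ΣN' = 351.3 kN/m; ΣW sinα = 106.6 kN/m
Resisting = 179.1 + 351.3·tan26.9° = 179.1 + 178.2 = 357.3 kN/m
FS = 357.3 / 106.6 = 3.352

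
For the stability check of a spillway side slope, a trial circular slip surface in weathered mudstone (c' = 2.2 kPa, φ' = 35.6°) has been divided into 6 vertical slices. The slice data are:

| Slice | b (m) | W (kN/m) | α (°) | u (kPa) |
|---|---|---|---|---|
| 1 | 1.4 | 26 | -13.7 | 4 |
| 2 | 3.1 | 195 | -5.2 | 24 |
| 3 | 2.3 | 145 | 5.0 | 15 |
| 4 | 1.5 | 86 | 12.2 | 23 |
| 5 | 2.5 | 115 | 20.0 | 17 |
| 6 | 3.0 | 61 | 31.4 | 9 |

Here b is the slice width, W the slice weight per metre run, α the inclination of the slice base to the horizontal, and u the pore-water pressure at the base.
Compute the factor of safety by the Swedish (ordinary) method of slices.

FS = 3.90

Ordinary method of slices: FS = Σ[c'·Δl_i + (W_i cosα_i − u_i·Δl_i)·tanφ'] / Σ W_i sinα_i, with Δl_i = b_i / cosα_i.
Slice 1: Δl = 1.4/cos(-13.7°) = 1.441 m; N'_1 = 26·cos(-13.7°) − 4·1.441 = 19.5; c'Δl = 3.17; W sinα = -6.2
Slice 2: Δl = 3.1/cos(-5.2°) = 3.113 m; N'_2 = 195·cos(-5.2°) − 24·3.113 = 119.5; c'Δl = 6.85; W sinα = -17.7
Slice 3: Δl = 2.3/cos5.0° = 2.309 m; N'_3 = 145·cos5.0° − 15·2.309 = 109.8; c'Δl = 5.08; W sinα = 12.6
Slice 4: Δl = 1.5/cos12.2° = 1.535 m; N'_4 = 86·cos12.2° − 23·1.535 = 48.8; c'Δl = 3.38; W sinα = 18.2
Slice 5: Δl = 2.5/cos20.0° = 2.660 m; N'_5 = 115·cos20.0° − 17·2.660 = 62.8; c'Δl = 5.85; W sinα = 39.3
Slice 6: Δl = 3.0/cos31.4° = 3.515 m; N'_6 = 61·cos31.4° − 9·3.515 = 20.4; c'Δl = 7.73; W sinα = 31.8
Σc'Δl = 32.1 kN/m; ΣN' = 380.8 kN/m; ΣW sinα = 78.1 kN/m
Resisting = 32.1 + 380.8·tan35.6° = 32.1 + 272.7 = 304.7 kN/m
FS = 304.7 / 78.1 = 3.902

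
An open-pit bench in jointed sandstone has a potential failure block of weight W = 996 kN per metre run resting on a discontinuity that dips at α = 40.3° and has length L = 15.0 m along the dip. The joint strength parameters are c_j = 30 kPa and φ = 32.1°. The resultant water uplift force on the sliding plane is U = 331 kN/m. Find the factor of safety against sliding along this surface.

Resolving the block weight along and normal to the plane and applying the Mohr–Coulomb strength on the joint:
N' = W cosα − U = 996·cos40.3° − 331 = 428.6 kN/m
Driving force T = W sinα = 996·sin40.3° = 644.2 kN/m
Resisting force R = c_j·L + N'·tanφ = 30·15.0 + 428.6·tan32.1° = 450.0 + 268.9 = 718.9 kN/m
FS = R / T = 718.9 / 644.2 = 1.116

FS = 1.12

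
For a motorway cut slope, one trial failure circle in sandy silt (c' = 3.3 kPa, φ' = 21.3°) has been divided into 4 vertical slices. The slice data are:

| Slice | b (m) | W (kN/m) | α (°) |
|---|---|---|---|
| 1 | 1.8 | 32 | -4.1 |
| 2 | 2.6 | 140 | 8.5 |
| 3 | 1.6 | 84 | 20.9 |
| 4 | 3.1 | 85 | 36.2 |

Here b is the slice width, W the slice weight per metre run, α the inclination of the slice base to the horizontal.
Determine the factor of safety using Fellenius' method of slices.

FS = 1.59

Ordinary method of slices: FS = Σ[c'·Δl_i + (W_i cosα_i)·tanφ'] / Σ W_i sinα_i, with Δl_i = b_i / cosα_i.
Slice 1: Δl = 1.8/cos(-4.1°) = 1.805 m; N'_1 = 32·cos(-4.1°) = 31.9; c'Δl = 5.96; W sinα = -2.3
Slice 2: Δl = 2.6/cos8.5° = 2.629 m; N'_2 = 140·cos8.5° = 138.5; c'Δl = 8.68; W sinα = 20.7
Slice 3: Δl = 1.6/cos20.9° = 1.713 m; N'_3 = 84·cos20.9° = 78.5; c'Δl = 5.65; W sinα = 30.0
Slice 4: Δl = 3.1/cos36.2° = 3.842 m; N'_4 = 85·cos36.2° = 68.6; c'Δl = 12.68; W sinα = 50.2
Σc'Δl = 33.0 kN/m; ΣN' = 317.4 kN/m; ΣW sinα = 98.6 kN/m
Resisting = 33.0 + 317.4·tan21.3° = 33.0 + 123.8 = 156.7 kN/m
FS = 156.7 / 98.6 = 1.590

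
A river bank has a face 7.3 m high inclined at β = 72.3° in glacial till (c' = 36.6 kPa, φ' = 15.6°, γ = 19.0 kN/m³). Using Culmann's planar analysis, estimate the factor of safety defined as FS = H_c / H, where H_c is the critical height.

FS = 2.15

H_c = (4c'/γ) · sinβ cosφ' / [1 − cos(β − φ')]
    = (4·36.6/19.0) · sin72.3°·cos15.6° / [1 − cos56.7°]
    = 7.705 · 0.9176 / 0.4510 = 15.68 m
FS = H_c / H = 15.68 / 7.3 = 2.148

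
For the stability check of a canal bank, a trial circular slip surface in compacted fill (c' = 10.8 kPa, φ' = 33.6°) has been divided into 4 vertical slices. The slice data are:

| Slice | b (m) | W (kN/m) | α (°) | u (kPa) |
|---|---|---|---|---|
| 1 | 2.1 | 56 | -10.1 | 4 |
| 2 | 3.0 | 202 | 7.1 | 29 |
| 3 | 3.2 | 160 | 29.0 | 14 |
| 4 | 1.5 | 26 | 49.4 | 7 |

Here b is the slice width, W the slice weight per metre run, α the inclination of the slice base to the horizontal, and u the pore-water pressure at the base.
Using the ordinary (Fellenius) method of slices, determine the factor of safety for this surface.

Ordinary method of slices: FS = Σ[c'·Δl_i + (W_i cosα_i − u_i·Δl_i)·tanφ'] / Σ W_i sinα_i, with Δl_i = b_i / cosα_i.
Slice 1: Δl = 2.1/cos(-10.1°) = 2.133 m; N'_1 = 56·cos(-10.1°) − 4·2.133 = 46.6; c'Δl = 23.04; W sinα = -9.8
Slice 2: Δl = 3.0/cos7.1° = 3.023 m; N'_2 = 202·cos7.1° − 29·3.023 = 112.8; c'Δl = 32.65; W sinα = 25.0
Slice 3: Δl = 3.2/cos29.0° = 3.659 m; N'_3 = 160·cos29.0° − 14·3.659 = 88.7; c'Δl = 39.51; W sinα = 77.6
Slice 4: Δl = 1.5/cos49.4° = 2.305 m; N'_4 = 26·cos49.4° − 7·2.305 = 0.8; c'Δl = 24.89; W sinα = 19.7
Σc'Δl = 120.1 kN/m; ΣN' = 248.9 kN/m; ΣW sinα = 112.5 kN/m
Resisting = 120.1 + 248.9·tan33.6° = 120.1 + 165.4 = 285.5 kN/m
FS = 285.5 / 112.5 = 2.538

FS = 2.54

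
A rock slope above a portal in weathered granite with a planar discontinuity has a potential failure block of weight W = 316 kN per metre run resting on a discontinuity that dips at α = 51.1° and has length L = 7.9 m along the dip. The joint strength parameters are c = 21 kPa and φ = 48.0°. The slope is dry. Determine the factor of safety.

FS = 1.57

Resolving the block weight along and normal to the plane and applying the Mohr–Coulomb strength on the joint:
N' = W cosα = 316·cos51.1° = 198.4 kN/m
Driving force T = W sinα = 316·sin51.1° = 245.9 kN/m
Resisting force R = c·L + N'·tanφ = 21·7.9 + 198.4·tan48.0° = 165.9 + 220.4 = 386.3 kN/m
FS = R / T = 386.3 / 245.9 = 1.571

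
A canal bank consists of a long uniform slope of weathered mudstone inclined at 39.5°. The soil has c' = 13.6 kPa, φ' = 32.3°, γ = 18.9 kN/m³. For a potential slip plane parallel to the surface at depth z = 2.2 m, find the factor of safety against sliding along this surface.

For an infinite slope with a slip plane parallel to the surface (no pore pressure): FS = [c' + γz cos²β tanφ'] / [γz sinβ cosβ].
γz = 18.9·2.2 = 41.58 kN/m²
Numerator = 13.6 + 41.58·cos²39.5°·tan32.3° = 13.6 + 41.58·0.5954·0.6322 = 29.251 kPa
Denominator = 41.58·sin39.5°·cos39.5° = 41.58·0.6361·0.7716 = 20.408 kPa
FS = 29.251 / 20.408 = 1.433

FS = 1.43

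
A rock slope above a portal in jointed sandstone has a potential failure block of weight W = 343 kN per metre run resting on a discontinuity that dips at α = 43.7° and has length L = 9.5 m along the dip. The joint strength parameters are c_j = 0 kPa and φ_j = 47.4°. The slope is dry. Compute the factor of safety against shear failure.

FS = 1.14

Resolving the block weight along and normal to the plane and applying the Mohr–Coulomb strength on the joint:
N' = W cosα = 343·cos43.7° = 248.0 kN/m
Driving force T = W sinα = 343·sin43.7° = 237.0 kN/m
Resisting force R = c_j·L + N'·tanφ_j = 0·9.5 + 248.0·tan47.4° = 0.0 + 269.7 = 269.7 kN/m
FS = R / T = 269.7 / 237.0 = 1.138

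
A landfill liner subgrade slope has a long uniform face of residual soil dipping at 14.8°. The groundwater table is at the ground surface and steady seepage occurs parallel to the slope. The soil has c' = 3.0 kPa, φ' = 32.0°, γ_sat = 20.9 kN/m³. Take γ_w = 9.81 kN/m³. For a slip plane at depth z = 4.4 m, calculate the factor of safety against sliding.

FS = 1.39

With seepage parallel to the slope and the water table at the surface, the effective normal stress on the slip plane uses the buoyant unit weight γ' = γ_sat − γ_w while the driving shear stress uses γ_sat:
FS = [c' + γ' z cos²β tanφ'] / [γ_sat z sinβ cosβ]
γ' = 20.9 − 9.81 = 11.09 kN/m³
Numerator = 3.0 + 11.09·4.4·cos²14.8°·tan32.0° = 3.0 + 11.09·4.4·0.9347·0.6249 = 31.502 kPa
Denominator = 20.9·4.4·sin14.8°·cos14.8° = 20.9·4.4·0.2554·0.9668 = 22.711 kPa
FS = 31.502 / 22.711 = 1.387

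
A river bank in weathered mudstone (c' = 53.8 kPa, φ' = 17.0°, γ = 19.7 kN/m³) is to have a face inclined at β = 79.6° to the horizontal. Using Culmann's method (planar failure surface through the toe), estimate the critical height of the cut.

H_c = 19.03 m

Culmann's analysis gives the critical failure plane at α_cr = (β + φ')/2 = (79.6 + 17.0)/2 = 48.3°, and the critical height
H_c = (4c'/γ) · sinβ cosφ' / [1 − cos(β − φ')]
    = (4·53.8/19.7) · sin79.6°·cos17.0° / [1 − cos(62.6°)]
    = 10.924 · 0.9836·0.9563 / [1 − 0.4602]
    = 10.924 · 0.9406 / 0.5398
    = 19.03 m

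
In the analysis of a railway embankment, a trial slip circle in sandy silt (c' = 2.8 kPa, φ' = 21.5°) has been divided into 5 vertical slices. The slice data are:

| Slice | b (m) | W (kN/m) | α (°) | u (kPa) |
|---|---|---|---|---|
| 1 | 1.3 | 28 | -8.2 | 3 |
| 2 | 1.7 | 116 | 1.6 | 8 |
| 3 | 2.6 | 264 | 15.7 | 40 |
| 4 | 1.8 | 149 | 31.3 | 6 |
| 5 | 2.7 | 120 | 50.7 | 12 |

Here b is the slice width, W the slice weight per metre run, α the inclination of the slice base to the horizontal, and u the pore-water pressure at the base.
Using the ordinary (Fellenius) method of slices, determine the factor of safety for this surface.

FS = 0.81

Ordinary method of slices: FS = Σ[c'·Δl_i + (W_i cosα_i − u_i·Δl_i)·tanφ'] / Σ W_i sinα_i, with Δl_i = b_i / cosα_i.
Slice 1: Δl = 1.3/cos(-8.2°) = 1.313 m; N'_1 = 28·cos(-8.2°) − 3·1.313 = 23.8; c'Δl = 3.68; W sinα = -4.0
Slice 2: Δl = 1.7/cos1.6° = 1.701 m; N'_2 = 116·cos1.6° − 8·1.701 = 102.3; c'Δl = 4.76; W sinα = 3.2
Slice 3: Δl = 2.6/cos15.7° = 2.701 m; N'_3 = 264·cos15.7° − 40·2.701 = 146.1; c'Δl = 7.56; W sinα = 71.4
Slice 4: Δl = 1.8/cos31.3° = 2.107 m; N'_4 = 149·cos31.3° − 6·2.107 = 114.7; c'Δl = 5.90; W sinα = 77.4
Slice 5: Δl = 2.7/cos50.7° = 4.263 m; N'_5 = 120·cos50.7° − 12·4.263 = 24.9; c'Δl = 11.94; W sinα = 92.9
Σc'Δl = 33.8 kN/m; ΣN' = 411.8 kN/m; ΣW sinα = 241.0 kN/m
Resisting = 33.8 + 411.8·tan21.5° = 33.8 + 162.2 = 196.0 kN/m
FS = 196.0 / 241.0 = 0.814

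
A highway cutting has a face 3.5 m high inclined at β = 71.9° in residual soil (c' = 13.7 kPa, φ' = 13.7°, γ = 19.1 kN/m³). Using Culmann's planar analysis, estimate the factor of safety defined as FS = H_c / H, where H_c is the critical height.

FS = 1.60

H_c = (4c'/γ) · sinβ cosφ' / [1 − cos(β − φ')]
    = (4·13.7/19.1) · sin71.9°·cos13.7° / [1 − cos58.2°]
    = 2.869 · 0.9235 / 0.4730 = 5.60 m
FS = H_c / H = 5.60 / 3.5 = 1.600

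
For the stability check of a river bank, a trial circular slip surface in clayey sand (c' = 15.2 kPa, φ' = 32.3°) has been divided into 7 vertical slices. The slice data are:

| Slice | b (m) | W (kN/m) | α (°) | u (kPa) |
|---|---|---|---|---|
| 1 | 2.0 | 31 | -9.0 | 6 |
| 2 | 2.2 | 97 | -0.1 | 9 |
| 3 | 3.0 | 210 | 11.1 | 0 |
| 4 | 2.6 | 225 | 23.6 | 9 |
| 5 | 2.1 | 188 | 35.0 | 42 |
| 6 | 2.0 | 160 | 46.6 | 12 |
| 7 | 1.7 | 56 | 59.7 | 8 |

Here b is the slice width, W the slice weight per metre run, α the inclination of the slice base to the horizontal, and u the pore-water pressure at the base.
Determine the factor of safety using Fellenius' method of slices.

Ordinary method of slices: FS = Σ[c'·Δl_i + (W_i cosα_i − u_i·Δl_i)·tanφ'] / Σ W_i sinα_i, with Δl_i = b_i / cosα_i.
Slice 1: Δl = 2.0/cos(-9.0°) = 2.025 m; N'_1 = 31·cos(-9.0°) − 6·2.025 = 18.5; c'Δl = 30.78; W sinα = -4.8
Slice 2: Δl = 2.2/cos(-0.1°) = 2.200 m; N'_2 = 97·cos(-0.1°) − 9·2.200 = 77.2; c'Δl = 33.44; W sinα = -0.2
Slice 3: Δl = 3.0/cos11.1° = 3.057 m; N'_3 = 210·cos11.1° − 0·3.057 = 206.1; c'Δl = 46.47; W sinα = 40.4
Slice 4: Δl = 2.6/cos23.6° = 2.837 m; N'_4 = 225·cos23.6° − 9·2.837 = 180.6; c'Δl = 43.13; W sinα = 90.1
Slice 5: Δl = 2.1/cos35.0° = 2.564 m; N'_5 = 188·cos35.0° − 42·2.564 = 46.3; c'Δl = 38.97; W sinα = 107.8
Slice 6: Δl = 2.0/cos46.6° = 2.911 m; N'_6 = 160·cos46.6° − 12·2.911 = 75.0; c'Δl = 44.24; W sinα = 116.3
Slice 7: Δl = 1.7/cos59.7° = 3.369 m; N'_7 = 56·cos59.7° − 8·3.369 = 1.3; c'Δl = 51.22; W sinα = 48.4
Σc'Δl = 288.2 kN/m; ΣN' = 605.0 kN/m; ΣW sinα = 397.9 kN/m
Resisting = 288.2 + 605.0·tan32.3° = 288.2 + 382.5 = 670.7 kN/m
FS = 670.7 / 397.9 = 1.686

FS = 1.69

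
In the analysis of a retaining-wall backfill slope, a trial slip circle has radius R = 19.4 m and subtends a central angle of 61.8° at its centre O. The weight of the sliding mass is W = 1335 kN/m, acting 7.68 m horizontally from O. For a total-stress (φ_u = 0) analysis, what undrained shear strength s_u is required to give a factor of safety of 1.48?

s_u = 37.4 kPa

FS = s_u·L_a·R / (W·d), so s_u = FS·W·d / (L_a·R).
Arc length L_a = R·θ = 19.4·(61.8°·π/180) = 19.4·1.0786 = 20.93 m
s_u = 1.48·1335·7.68 / (20.93·19.4) = 15174.1 / 405.95 = 37.38 kPa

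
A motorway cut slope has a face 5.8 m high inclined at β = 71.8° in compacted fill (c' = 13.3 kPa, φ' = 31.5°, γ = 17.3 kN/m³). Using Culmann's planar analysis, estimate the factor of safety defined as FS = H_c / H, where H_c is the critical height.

FS = 1.81

H_c = (4c'/γ) · sinβ cosφ' / [1 − cos(β − φ')]
    = (4·13.3/17.3) · sin71.8°·cos31.5° / [1 − cos40.3°]
    = 3.075 · 0.8100 / 0.2373 = 10.50 m
FS = H_c / H = 10.50 / 5.8 = 1.809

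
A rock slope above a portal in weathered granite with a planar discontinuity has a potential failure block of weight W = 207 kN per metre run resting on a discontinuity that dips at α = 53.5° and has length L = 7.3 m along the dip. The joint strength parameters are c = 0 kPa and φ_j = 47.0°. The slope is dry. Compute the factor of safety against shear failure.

Resolving the block weight along and normal to the plane and applying the Mohr–Coulomb strength on the joint:
N' = W cosα = 207·cos53.5° = 123.1 kN/m
Driving force T = W sinα = 207·sin53.5° = 166.4 kN/m
Resisting force R = c·L + N'·tanφ_j = 0·7.3 + 123.1·tan47.0° = 0.0 + 132.0 = 132.0 kN/m
FS = R / T = 132.0 / 166.4 = 0.794

FS = 0.79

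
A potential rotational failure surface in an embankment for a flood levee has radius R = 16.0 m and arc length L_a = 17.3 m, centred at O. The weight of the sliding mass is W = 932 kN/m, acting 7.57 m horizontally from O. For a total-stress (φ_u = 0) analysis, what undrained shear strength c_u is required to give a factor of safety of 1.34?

c_u = 34.2 kPa

FS = c_u·L_a·R / (W·d), so c_u = FS·W·d / (L_a·R).
c_u = 1.34·932·7.57 / (17.30·16.0) = 9454.0 / 276.80 = 34.15 kPa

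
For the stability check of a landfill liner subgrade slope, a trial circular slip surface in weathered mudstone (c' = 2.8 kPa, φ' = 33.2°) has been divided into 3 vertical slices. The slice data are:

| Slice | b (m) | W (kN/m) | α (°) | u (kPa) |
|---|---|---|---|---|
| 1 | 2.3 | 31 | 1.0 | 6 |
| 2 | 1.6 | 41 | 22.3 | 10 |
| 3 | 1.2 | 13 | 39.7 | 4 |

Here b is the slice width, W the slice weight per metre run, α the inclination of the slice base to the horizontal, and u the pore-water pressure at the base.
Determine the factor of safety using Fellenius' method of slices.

Ordinary method of slices: FS = Σ[c'·Δl_i + (W_i cosα_i − u_i·Δl_i)·tanφ'] / Σ W_i sinα_i, with Δl_i = b_i / cosα_i.
Slice 1: Δl = 2.3/cos1.0° = 2.300 m; N'_1 = 31·cos1.0° − 6·2.300 = 17.2; c'Δl = 6.44; W sinα = 0.5
Slice 2: Δl = 1.6/cos22.3° = 1.729 m; N'_2 = 41·cos22.3° − 10·1.729 = 20.6; c'Δl = 4.84; W sinα = 15.6
Slice 3: Δl = 1.2/cos39.7° = 1.560 m; N'_3 = 13·cos39.7° − 4·1.560 = 3.8; c'Δl = 4.37; W sinα = 8.3
Σc'Δl = 15.7 kN/m; ΣN' = 41.6 kN/m; ΣW sinα = 24.4 kN/m
Resisting = 15.7 + 41.6·tan33.2° = 15.7 + 27.2 = 42.9 kN/m
FS = 42.9 / 24.4 = 1.757

FS = 1.76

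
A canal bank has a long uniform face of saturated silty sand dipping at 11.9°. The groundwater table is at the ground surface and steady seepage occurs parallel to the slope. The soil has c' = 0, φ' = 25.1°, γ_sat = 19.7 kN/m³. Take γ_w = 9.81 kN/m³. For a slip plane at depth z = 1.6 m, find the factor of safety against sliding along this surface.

With seepage parallel to the slope and the water table at the surface, the effective normal stress on the slip plane uses the buoyant unit weight γ' = γ_sat − γ_w while the driving shear stress uses γ_sat:
FS = [c' + γ' z cos²β tanφ'] / [γ_sat z sinβ cosβ]
(For c' = 0 this reduces to FS = (γ'/γ_sat)·tanφ'/tanβ.)
γ' = 19.7 − 9.81 = 9.89 kN/m³
Numerator = 0.0 + 9.89·1.6·cos²11.9°·tan25.1° = 0.0 + 9.89·1.6·0.9575·0.4684 = 7.097 kPa
Denominator = 19.7·1.6·sin11.9°·cos11.9° = 19.7·1.6·0.2062·0.9785 = 6.360 kPa
FS = 7.097 / 6.360 = 1.116

FS = 1.12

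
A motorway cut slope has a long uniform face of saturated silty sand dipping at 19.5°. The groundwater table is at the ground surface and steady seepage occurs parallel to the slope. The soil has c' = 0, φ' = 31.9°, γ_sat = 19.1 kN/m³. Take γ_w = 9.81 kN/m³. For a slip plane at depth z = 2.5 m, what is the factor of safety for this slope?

With seepage parallel to the slope and the water table at the surface, the effective normal stress on the slip plane uses the buoyant unit weight γ' = γ_sat − γ_w while the driving shear stress uses γ_sat:
FS = [c' + γ' z cos²β tanφ'] / [γ_sat z sinβ cosβ]
(For c' = 0 this reduces to FS = (γ'/γ_sat)·tanφ'/tanβ.)
γ' = 19.1 − 9.81 = 9.29 kN/m³
Numerator = 0.0 + 9.29·2.5·cos²19.5°·tan31.9° = 0.0 + 9.29·2.5·0.8886·0.6224 = 12.845 kPa
Denominator = 19.1·2.5·sin19.5°·cos19.5° = 19.1·2.5·0.3338·0.9426 = 15.025 kPa
FS = 12.845 / 15.025 = 0.855

FS = 0.85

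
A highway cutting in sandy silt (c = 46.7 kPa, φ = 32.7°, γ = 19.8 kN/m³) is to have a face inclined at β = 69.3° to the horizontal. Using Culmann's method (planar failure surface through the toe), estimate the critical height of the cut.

Culmann's analysis gives the critical failure plane at α_cr = (β + φ)/2 = (69.3 + 32.7)/2 = 51.0°, and the critical height
H_c = (4c/γ) · sinβ cosφ / [1 − cos(β − φ)]
    = (4·46.7/19.8) · sin69.3°·cos32.7° / [1 − cos(36.6°)]
    = 9.434 · 0.9354·0.8415 / [1 − 0.8028]
    = 9.434 · 0.7872 / 0.1972
    = 37.66 m

H_c = 37.66 m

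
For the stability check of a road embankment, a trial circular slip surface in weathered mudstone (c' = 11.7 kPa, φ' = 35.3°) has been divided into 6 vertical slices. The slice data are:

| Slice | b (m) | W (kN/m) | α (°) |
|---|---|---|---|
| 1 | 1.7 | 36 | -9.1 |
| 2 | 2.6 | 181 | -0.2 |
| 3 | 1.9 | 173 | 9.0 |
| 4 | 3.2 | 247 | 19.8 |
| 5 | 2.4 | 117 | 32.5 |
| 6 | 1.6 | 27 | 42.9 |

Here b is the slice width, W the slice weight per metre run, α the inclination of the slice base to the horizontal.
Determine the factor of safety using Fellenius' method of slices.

Ordinary method of slices: FS = Σ[c'·Δl_i + (W_i cosα_i)·tanφ'] / Σ W_i sinα_i, with Δl_i = b_i / cosα_i.
Slice 1: Δl = 1.7/cos(-9.1°) = 1.722 m; N'_1 = 36·cos(-9.1°) = 35.5; c'Δl = 20.14; W sinα = -5.7
Slice 2: Δl = 2.6/cos(-0.2°) = 2.600 m; N'_2 = 181·cos(-0.2°) = 181.0; c'Δl = 30.42; W sinα = -0.6
Slice 3: Δl = 1.9/cos9.0° = 1.924 m; N'_3 = 173·cos9.0° = 170.9; c'Δl = 22.51; W sinα = 27.1
Slice 4: Δl = 3.2/cos19.8° = 3.401 m; N'_4 = 247·cos19.8° = 232.4; c'Δl = 39.79; W sinα = 83.7
Slice 5: Δl = 2.4/cos32.5° = 2.846 m; N'_5 = 117·cos32.5° = 98.7; c'Δl = 33.29; W sinα = 62.9
Slice 6: Δl = 1.6/cos42.9° = 2.184 m; N'_6 = 27·cos42.9° = 19.8; c'Δl = 25.55; W sinα = 18.4
Σc'Δl = 171.7 kN/m; ΣN' = 738.3 kN/m; ΣW sinα = 185.6 kN/m
Resisting = 171.7 + 738.3·tan35.3° = 171.7 + 522.7 = 694.4 kN/m
FS = 694.4 / 185.6 = 3.741

FS = 3.74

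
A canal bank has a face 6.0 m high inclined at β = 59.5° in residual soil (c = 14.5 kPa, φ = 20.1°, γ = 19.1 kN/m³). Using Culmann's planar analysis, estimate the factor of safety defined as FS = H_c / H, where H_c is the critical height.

H_c = (4c/γ) · sinβ cosφ / [1 − cos(β − φ)]
    = (4·14.5/19.1) · sin59.5°·cos20.1° / [1 − cos39.4°]
    = 3.037 · 0.8092 / 0.2273 = 10.81 m
FS = H_c / H = 10.81 / 6.0 = 1.802

FS = 1.80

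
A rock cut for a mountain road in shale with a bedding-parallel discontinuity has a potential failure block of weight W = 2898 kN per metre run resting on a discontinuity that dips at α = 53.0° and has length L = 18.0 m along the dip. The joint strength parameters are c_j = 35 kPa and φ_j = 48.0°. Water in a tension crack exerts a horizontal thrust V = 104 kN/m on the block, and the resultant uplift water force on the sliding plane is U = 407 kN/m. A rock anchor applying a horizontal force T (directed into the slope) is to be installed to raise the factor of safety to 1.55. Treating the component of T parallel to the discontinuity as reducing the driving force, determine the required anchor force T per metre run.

Resolving forces along and normal to the sliding plane, with the horizontal anchor force T adding T·sinα to the effective normal force and T·cosα acting up the plane against the driving force:
FS = [c_jL + (W cosα − U − V sinα + T sinα) tanφ_j] / [W sinα + V cosα − T cosα]
Without the anchor: N' = 1254.0 kN/m, driving T_d = 2377.0 kN/m, resisting R = 35·18.0 + 1254.0·tan48.0° = 2022.7 kN/m, FS = 0.85.
Setting FS = 1.55 and solving for T:
1.55·(2377.0 − T cos53.0°) = 2022.7 + T sin53.0°·tan48.0°
T·(sin53.0°·tan48.0° + 1.55·cos53.0°) = 1.55·2377.0 − 2022.7
T·(0.7986·1.1106 + 1.55·0.6018) = 3684.4 − 2022.7 = 1661.7
T·1.8198 = 1661.7
T = 913.1 kN/m

T = 913 kN/m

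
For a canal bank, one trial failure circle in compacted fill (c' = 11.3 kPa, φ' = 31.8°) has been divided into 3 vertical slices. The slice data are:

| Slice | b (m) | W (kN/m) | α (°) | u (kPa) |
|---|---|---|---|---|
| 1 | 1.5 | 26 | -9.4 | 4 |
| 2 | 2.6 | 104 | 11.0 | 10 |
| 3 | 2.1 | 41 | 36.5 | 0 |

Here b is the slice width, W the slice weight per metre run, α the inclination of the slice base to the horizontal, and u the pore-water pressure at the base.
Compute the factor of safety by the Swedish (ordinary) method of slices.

FS = 3.90

Ordinary method of slices: FS = Σ[c'·Δl_i + (W_i cosα_i − u_i·Δl_i)·tanφ'] / Σ W_i sinα_i, with Δl_i = b_i / cosα_i.
Slice 1: Δl = 1.5/cos(-9.4°) = 1.520 m; N'_1 = 26·cos(-9.4°) − 4·1.520 = 19.6; c'Δl = 17.18; W sinα = -4.2
Slice 2: Δl = 2.6/cos11.0° = 2.649 m; N'_2 = 104·cos11.0° − 10·2.649 = 75.6; c'Δl = 29.93; W sinα = 19.8
Slice 3: Δl = 2.1/cos36.5° = 2.612 m; N'_3 = 41·cos36.5° − 0·2.612 = 33.0; c'Δl = 29.52; W sinα = 24.4
Σc'Δl = 76.6 kN/m; ΣN' = 128.1 kN/m; ΣW sinα = 40.0 kN/m
Resisting = 76.6 + 128.1·tan31.8° = 76.6 + 79.4 = 156.1 kN/m
FS = 156.1 / 40.0 = 3.903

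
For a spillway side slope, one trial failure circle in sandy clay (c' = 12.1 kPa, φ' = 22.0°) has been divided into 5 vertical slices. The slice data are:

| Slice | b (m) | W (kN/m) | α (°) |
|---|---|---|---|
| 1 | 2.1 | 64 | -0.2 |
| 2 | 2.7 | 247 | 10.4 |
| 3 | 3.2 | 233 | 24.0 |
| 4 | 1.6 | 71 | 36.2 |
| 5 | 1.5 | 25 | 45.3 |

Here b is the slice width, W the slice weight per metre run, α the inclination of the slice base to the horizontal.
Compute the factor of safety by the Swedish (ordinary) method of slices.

Ordinary method of slices: FS = Σ[c'·Δl_i + (W_i cosα_i)·tanφ'] / Σ W_i sinα_i, with Δl_i = b_i / cosα_i.
Slice 1: Δl = 2.1/cos(-0.2°) = 2.100 m; N'_1 = 64·cos(-0.2°) = 64.0; c'Δl = 25.41; W sinα = -0.2
Slice 2: Δl = 2.7/cos10.4° = 2.745 m; N'_2 = 247·cos10.4° = 242.9; c'Δl = 33.22; W sinα = 44.6
Slice 3: Δl = 3.2/cos24.0° = 3.503 m; N'_3 = 233·cos24.0° = 212.9; c'Δl = 42.38; W sinα = 94.8
Slice 4: Δl = 1.6/cos36.2° = 1.983 m; N'_4 = 71·cos36.2° = 57.3; c'Δl = 23.99; W sinα = 41.9
Slice 5: Δl = 1.5/cos45.3° = 2.133 m; N'_5 = 25·cos45.3° = 17.6; c'Δl = 25.80; W sinα = 17.8
Σc'Δl = 150.8 kN/m; ΣN' = 594.7 kN/m; ΣW sinα = 198.8 kN/m
Resisting = 150.8 + 594.7·tan22.0° = 150.8 + 240.3 = 391.1 kN/m
FS = 391.1 / 198.8 = 1.967

FS = 1.97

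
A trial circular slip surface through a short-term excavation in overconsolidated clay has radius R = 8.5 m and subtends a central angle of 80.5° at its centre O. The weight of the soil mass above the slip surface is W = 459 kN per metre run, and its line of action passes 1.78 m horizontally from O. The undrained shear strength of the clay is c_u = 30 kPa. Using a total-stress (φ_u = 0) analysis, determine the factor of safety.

Taking moments about the centre O, the resisting moment is provided by the undrained shear strength acting along the arc:
Arc length L_a = R·θ = 8.5·(80.5°·π/180) = 8.5·1.4050 = 11.94 m
M_R = c_u·L_a·R = 30·11.94·8.5 = 3045.3 kN·m/m
M_D = W·d = 459·1.78 = 817.0 kN·m/m
FS = M_R / M_D = 3045.3 / 817.0 = 3.727

FS = 3.73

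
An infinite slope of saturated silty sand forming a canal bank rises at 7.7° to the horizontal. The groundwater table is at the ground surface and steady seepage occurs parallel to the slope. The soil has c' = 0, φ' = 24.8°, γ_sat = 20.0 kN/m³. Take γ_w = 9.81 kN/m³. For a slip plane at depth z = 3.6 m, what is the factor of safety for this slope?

FS = 1.74

With seepage parallel to the slope and the water table at the surface, the effective normal stress on the slip plane uses the buoyant unit weight γ' = γ_sat − γ_w while the driving shear stress uses γ_sat:
FS = [c' + γ' z cos²β tanφ'] / [γ_sat z sinβ cosβ]
(For c' = 0 this reduces to FS = (γ'/γ_sat)·tanφ'/tanβ.)
γ' = 20.0 − 9.81 = 10.19 kN/m³
Numerator = 0.0 + 10.19·3.6·cos²7.7°·tan24.8° = 0.0 + 10.19·3.6·0.9820·0.4621 = 16.646 kPa
Denominator = 20.0·3.6·sin7.7°·cos7.7° = 20.0·3.6·0.1340·0.9910 = 9.560 kPa
FS = 16.646 / 9.560 = 1.741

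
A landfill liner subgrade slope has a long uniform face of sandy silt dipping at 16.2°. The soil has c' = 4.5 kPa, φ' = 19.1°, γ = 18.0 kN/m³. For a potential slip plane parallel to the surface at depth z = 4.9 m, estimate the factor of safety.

FS = 1.38

For an infinite slope with a slip plane parallel to the surface (no pore pressure): FS = [c' + γz cos²β tanφ'] / [γz sinβ cosβ].
γz = 18.0·4.9 = 88.20 kN/m²
Numerator = 4.5 + 88.20·cos²16.2°·tan19.1° = 4.5 + 88.20·0.9222·0.3463 = 32.665 kPa
Denominator = 88.20·sin16.2°·cos16.2° = 88.20·0.2790·0.9603 = 23.630 kPa
FS = 32.665 / 23.630 = 1.382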